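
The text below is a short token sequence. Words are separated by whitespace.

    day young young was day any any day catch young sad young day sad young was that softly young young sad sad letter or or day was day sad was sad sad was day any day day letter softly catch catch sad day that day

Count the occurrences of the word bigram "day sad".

Scanning the 44 overlapping bigram windows for "day sad":
  position 13–14: day sad
  position 28–29: day sad

2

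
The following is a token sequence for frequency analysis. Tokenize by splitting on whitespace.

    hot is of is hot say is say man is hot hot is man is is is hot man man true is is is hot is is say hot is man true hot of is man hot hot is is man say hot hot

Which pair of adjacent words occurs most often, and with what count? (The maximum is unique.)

"is is", 6 times

Bigram frequencies (highest first):
  is is: 6
  hot is: 5
  is hot: 4
  is man: 4
  hot hot: 3
  of is: 2
  … (15 more, each ≤ 2)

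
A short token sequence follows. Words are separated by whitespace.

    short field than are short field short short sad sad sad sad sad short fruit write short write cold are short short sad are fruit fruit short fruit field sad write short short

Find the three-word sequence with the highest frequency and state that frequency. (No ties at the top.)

Trigram frequencies (highest first):
  sad sad sad: 3
  short short sad: 2
  short field than: 1
  field than are: 1
  than are short: 1
  are short field: 1
  … (22 more, each ≤ 1)

"sad sad sad", 3 times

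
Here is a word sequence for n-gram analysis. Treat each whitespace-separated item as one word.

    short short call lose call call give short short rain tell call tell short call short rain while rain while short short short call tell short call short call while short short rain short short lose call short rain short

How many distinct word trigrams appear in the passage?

30

40 tokens → 38 trigram windows in total.
Repeated trigrams (each contributes count−1 duplicates):
  call short rain: 2
  call tell short: 2
  short call short: 2
  short rain short: 2
  short short call: 2
  short short rain: 2
  tell short call: 2
  while short short: 2
8 duplicate windows → 38 − 8 = 30 distinct.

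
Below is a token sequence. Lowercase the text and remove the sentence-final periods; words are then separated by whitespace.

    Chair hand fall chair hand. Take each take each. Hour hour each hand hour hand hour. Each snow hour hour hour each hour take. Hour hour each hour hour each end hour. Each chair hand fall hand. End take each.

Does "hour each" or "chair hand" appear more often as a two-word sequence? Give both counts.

"hour each" (6 vs 3)

"hour each": 6 occurrences
"chair hand": 3 occurrences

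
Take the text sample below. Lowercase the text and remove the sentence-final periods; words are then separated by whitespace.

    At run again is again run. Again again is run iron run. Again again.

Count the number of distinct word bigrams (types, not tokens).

9

14 tokens → 13 bigram windows in total.
Repeated bigrams (each contributes count−1 duplicates):
  run again: 3
  again again: 2
  again is: 2
4 duplicate windows → 13 − 4 = 9 distinct.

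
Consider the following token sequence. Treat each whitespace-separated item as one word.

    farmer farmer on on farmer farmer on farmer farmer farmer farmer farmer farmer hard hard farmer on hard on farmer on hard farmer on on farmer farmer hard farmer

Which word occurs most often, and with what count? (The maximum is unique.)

Unigram frequencies (highest first):
  farmer: 16
  on: 8
  hard: 5

"farmer", 16 times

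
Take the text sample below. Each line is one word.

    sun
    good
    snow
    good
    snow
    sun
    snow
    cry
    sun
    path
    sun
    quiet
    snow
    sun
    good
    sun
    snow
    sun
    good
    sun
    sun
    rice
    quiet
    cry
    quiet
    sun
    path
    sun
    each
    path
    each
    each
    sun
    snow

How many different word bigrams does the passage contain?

34 tokens → 33 bigram windows in total.
Repeated bigrams (each contributes count−1 duplicates):
  snow sun: 3
  sun good: 3
  sun snow: 3
  good snow: 2
  good sun: 2
  path sun: 2
  sun path: 2
10 duplicate windows → 33 − 10 = 23 distinct.

23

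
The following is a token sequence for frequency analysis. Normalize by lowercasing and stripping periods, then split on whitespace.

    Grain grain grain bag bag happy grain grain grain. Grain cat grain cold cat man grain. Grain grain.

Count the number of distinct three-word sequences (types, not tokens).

18 tokens → 16 trigram windows in total.
Repeated trigrams (each contributes count−1 duplicates):
  grain grain grain: 4
3 duplicate windows → 16 − 3 = 13 distinct.

13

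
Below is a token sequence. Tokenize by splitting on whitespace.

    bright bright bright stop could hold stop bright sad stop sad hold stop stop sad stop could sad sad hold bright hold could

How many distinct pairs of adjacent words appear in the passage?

23 tokens → 22 bigram windows in total.
Repeated bigrams (each contributes count−1 duplicates):
  bright bright: 2
  hold stop: 2
  sad hold: 2
  sad stop: 2
  stop could: 2
  stop sad: 2
6 duplicate windows → 22 − 6 = 16 distinct.

16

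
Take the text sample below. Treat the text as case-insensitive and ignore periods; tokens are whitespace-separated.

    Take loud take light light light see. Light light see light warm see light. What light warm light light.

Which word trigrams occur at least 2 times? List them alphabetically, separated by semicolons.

light light see; light see light

Trigram counts meeting the condition (at least 2 times):
  light light see: 2
  light see light: 2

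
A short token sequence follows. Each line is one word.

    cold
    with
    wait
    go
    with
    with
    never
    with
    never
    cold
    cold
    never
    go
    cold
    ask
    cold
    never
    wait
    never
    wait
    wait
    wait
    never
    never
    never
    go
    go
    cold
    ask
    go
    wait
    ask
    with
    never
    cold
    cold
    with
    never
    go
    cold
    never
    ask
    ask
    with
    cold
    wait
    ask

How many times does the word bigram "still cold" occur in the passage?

0

Scanning the 46 overlapping bigram windows for "still cold":
  (none found)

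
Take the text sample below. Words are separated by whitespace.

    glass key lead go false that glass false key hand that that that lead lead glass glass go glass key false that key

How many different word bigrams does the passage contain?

19

23 tokens → 22 bigram windows in total.
Repeated bigrams (each contributes count−1 duplicates):
  false that: 2
  glass key: 2
  that that: 2
3 duplicate windows → 22 − 3 = 19 distinct.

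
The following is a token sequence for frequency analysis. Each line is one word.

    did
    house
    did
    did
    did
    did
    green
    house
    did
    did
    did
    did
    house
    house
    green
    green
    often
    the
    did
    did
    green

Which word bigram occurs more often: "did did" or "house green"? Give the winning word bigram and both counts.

"did did" (7 vs 1)

"did did": 7 occurrences
"house green": 1 occurrence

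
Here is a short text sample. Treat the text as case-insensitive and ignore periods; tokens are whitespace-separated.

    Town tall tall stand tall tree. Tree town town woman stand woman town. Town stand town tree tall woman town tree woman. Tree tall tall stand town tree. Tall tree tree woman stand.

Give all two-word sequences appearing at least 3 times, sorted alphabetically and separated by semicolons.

town tree; tree tall

Bigram counts meeting the condition (at least 3 times):
  town tree: 3
  tree tall: 3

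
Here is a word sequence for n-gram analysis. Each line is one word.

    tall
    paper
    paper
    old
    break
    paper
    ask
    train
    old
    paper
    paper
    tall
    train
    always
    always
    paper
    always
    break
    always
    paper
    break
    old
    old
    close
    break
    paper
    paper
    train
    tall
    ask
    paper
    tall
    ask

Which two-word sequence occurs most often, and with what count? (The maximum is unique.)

"paper paper", 3 times

Bigram frequencies (highest first):
  paper paper: 3
  break paper: 2
  paper tall: 2
  always paper: 2
  tall ask: 2
  tall paper: 1
  … (20 more, each ≤ 1)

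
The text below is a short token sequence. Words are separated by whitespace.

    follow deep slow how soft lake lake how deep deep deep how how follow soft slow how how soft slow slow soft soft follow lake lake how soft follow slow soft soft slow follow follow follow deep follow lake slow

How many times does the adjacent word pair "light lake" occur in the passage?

0

Scanning the 39 overlapping bigram windows for "light lake":
  (none found)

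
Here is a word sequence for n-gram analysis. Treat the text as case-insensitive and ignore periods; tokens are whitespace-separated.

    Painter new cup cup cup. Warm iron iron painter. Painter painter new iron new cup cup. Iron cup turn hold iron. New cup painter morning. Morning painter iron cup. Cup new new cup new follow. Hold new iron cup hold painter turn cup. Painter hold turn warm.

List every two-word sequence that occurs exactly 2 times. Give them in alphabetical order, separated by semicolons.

Bigram counts meeting the condition (exactly 2 times):
  cup new: 2
  cup painter: 2
  iron new: 2
  new iron: 2
  painter new: 2
  painter painter: 2

cup new; cup painter; iron new; new iron; painter new; painter painter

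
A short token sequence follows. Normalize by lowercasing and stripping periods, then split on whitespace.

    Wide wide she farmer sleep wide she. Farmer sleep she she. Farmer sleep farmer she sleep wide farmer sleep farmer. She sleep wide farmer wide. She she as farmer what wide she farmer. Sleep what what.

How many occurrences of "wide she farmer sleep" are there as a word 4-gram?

Scanning the 33 overlapping 4-gram windows for "wide she farmer sleep":
  position 2–5: wide she farmer sleep
  position 6–9: wide she farmer sleep
  position 31–34: wide she farmer sleep

3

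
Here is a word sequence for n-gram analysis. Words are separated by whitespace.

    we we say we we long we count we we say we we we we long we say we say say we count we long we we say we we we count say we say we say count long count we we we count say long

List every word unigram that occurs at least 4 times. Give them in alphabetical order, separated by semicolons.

Unigram counts meeting the condition (at least 4 times):
  count: 6
  long: 5
  say: 10
  we: 25

count; long; say; we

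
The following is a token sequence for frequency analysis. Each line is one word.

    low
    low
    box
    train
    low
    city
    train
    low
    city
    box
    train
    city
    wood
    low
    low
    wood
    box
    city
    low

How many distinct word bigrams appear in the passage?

14

19 tokens → 18 bigram windows in total.
Repeated bigrams (each contributes count−1 duplicates):
  box train: 2
  low city: 2
  low low: 2
  train low: 2
4 duplicate windows → 18 − 4 = 14 distinct.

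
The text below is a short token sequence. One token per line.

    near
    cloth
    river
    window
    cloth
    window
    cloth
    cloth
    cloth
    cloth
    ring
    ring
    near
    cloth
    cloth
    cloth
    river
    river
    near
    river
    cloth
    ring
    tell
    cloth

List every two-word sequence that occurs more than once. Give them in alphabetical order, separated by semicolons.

cloth cloth; cloth ring; cloth river; near cloth; window cloth

Bigram counts meeting the condition (more than once):
  cloth cloth: 5
  cloth ring: 2
  cloth river: 2
  near cloth: 2
  window cloth: 2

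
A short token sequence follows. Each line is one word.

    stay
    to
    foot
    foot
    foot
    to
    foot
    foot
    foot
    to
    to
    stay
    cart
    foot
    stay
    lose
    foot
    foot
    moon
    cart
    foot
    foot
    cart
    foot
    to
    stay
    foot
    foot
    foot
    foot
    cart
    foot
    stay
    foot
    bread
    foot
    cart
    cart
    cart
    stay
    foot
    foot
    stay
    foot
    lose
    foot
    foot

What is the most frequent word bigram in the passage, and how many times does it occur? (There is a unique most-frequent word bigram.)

Bigram frequencies (highest first):
  foot foot: 11
  cart foot: 4
  stay foot: 4
  foot to: 3
  foot stay: 3
  foot cart: 3
  … (14 more, each ≤ 2)

"foot foot", 11 times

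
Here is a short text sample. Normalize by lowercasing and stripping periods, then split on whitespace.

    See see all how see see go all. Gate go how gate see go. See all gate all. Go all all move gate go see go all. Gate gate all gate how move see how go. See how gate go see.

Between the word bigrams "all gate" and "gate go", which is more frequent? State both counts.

"all gate": 4 occurrences
"gate go": 3 occurrences

"all gate" (4 vs 3)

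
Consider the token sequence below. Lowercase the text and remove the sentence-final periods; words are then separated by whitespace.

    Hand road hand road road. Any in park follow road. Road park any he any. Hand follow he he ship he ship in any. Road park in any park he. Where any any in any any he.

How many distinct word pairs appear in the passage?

27

37 tokens → 36 bigram windows in total.
Repeated bigrams (each contributes count−1 duplicates):
  in any: 3
  any any: 2
  any he: 2
  any in: 2
  hand road: 2
  he ship: 2
  road park: 2
  road road: 2
9 duplicate windows → 36 − 9 = 27 distinct.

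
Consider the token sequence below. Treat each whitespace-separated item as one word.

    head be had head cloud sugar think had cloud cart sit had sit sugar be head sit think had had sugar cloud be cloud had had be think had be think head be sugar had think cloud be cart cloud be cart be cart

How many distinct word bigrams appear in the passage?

44 tokens → 43 bigram windows in total.
Repeated bigrams (each contributes count−1 duplicates):
  be cart: 3
  cloud be: 3
  think had: 3
  be think: 2
  had be: 2
  had had: 2
  head be: 2
10 duplicate windows → 43 − 10 = 33 distinct.

33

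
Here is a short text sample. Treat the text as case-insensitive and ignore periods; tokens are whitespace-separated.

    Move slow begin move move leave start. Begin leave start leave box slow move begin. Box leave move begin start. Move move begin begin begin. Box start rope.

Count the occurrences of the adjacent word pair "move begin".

3

Scanning the 27 overlapping bigram windows for "move begin":
  position 14–15: move begin
  position 18–19: move begin
  position 22–23: move begin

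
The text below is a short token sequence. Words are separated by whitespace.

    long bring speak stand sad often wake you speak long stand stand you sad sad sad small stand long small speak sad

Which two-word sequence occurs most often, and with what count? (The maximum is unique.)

Bigram frequencies (highest first):
  sad sad: 2
  long bring: 1
  bring speak: 1
  speak stand: 1
  stand sad: 1
  sad often: 1
  … (14 more, each ≤ 1)

"sad sad", 2 times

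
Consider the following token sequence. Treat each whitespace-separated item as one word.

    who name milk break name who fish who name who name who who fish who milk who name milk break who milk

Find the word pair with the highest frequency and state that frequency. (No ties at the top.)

"who name", 4 times

Bigram frequencies (highest first):
  who name: 4
  name who: 3
  name milk: 2
  milk break: 2
  who fish: 2
  fish who: 2
  … (5 more, each ≤ 2)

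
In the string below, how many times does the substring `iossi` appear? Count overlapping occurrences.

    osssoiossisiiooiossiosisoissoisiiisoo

2

Sliding a length-5 window over the 37 characters (33 positions):
  position 6–10: iossi
  position 16–20: iossi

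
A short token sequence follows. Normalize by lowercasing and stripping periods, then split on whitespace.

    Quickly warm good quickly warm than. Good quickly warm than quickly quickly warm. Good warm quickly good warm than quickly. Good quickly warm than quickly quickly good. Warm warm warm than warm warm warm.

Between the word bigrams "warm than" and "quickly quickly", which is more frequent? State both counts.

"warm than": 5 occurrences
"quickly quickly": 2 occurrences

"warm than" (5 vs 2)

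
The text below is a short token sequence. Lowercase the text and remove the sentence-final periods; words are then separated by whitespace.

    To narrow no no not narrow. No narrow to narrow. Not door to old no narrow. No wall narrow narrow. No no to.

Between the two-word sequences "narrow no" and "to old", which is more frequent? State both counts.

"narrow no" (4 vs 1)

"narrow no": 4 occurrences
"to old": 1 occurrence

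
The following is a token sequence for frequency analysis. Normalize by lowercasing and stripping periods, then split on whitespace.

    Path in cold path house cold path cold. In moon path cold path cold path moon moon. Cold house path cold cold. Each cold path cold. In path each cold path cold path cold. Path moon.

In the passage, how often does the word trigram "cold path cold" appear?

Scanning the 34 overlapping trigram windows for "cold path cold":
  position 6–8: cold path cold
  position 12–14: cold path cold
  position 24–26: cold path cold
  position 30–32: cold path cold
  position 32–34: cold path cold

5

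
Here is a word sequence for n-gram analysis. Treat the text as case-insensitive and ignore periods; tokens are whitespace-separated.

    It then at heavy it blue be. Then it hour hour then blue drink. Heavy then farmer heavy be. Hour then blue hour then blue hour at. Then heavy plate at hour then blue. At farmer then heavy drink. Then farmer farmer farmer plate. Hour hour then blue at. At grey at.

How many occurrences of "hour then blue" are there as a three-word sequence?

Scanning the 50 overlapping trigram windows for "hour then blue":
  position 11–13: hour then blue
  position 20–22: hour then blue
  position 23–25: hour then blue
  position 32–34: hour then blue
  position 46–48: hour then blue

5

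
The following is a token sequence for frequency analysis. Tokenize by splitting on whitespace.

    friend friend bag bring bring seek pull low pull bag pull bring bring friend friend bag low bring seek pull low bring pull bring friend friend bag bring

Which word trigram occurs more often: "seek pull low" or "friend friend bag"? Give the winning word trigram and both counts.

"seek pull low": 2 occurrences
"friend friend bag": 3 occurrences

"friend friend bag" (3 vs 2)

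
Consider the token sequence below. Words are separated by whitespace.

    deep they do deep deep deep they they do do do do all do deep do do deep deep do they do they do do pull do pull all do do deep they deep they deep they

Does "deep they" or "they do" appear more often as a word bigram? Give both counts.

"deep they": 5 occurrences
"they do": 4 occurrences

"deep they" (5 vs 4)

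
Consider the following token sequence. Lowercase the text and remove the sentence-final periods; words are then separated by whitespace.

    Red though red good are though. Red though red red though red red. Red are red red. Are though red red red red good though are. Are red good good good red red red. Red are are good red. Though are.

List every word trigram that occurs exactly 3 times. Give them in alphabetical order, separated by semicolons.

red red are; red though red; though red red

Trigram counts meeting the condition (exactly 3 times):
  red red are: 3
  red though red: 3
  though red red: 3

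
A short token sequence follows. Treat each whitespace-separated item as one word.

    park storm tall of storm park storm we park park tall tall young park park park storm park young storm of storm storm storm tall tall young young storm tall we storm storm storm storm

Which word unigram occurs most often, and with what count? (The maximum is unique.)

"storm", 13 times

Unigram frequencies (highest first):
  storm: 13
  park: 8
  tall: 6
  young: 4
  of: 2
  we: 2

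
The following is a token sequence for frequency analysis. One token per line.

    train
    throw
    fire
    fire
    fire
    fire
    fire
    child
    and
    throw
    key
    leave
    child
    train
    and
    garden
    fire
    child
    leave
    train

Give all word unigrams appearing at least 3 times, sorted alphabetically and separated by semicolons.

child; fire; train

Unigram counts meeting the condition (at least 3 times):
  child: 3
  fire: 6
  train: 3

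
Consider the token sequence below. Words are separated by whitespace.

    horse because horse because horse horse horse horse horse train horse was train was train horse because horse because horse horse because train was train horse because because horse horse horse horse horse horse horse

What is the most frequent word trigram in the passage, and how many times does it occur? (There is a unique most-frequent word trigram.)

Trigram frequencies (highest first):
  horse horse horse: 8
  horse because horse: 4
  because horse horse: 3
  because horse because: 2
  train was train: 2
  was train horse: 2
  … (11 more, each ≤ 2)

"horse horse horse", 8 times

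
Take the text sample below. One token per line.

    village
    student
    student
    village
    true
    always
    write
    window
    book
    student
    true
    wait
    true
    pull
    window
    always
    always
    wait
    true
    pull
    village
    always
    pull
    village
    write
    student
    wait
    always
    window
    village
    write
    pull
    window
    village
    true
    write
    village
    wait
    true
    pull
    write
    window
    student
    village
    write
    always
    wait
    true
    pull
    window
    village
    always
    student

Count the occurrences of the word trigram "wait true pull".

Scanning the 51 overlapping trigram windows for "wait true pull":
  position 12–14: wait true pull
  position 18–20: wait true pull
  position 38–40: wait true pull
  position 47–49: wait true pull

4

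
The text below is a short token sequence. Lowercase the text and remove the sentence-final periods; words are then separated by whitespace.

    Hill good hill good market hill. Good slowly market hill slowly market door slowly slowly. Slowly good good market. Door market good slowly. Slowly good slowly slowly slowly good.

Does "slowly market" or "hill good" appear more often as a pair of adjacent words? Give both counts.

"slowly market": 2 occurrences
"hill good": 3 occurrences

"hill good" (3 vs 2)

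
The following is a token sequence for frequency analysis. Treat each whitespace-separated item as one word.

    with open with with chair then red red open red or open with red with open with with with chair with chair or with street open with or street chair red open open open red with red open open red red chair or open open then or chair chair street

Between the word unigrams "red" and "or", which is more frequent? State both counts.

"red": 9 occurrences
"or": 5 occurrences

"red" (9 vs 5)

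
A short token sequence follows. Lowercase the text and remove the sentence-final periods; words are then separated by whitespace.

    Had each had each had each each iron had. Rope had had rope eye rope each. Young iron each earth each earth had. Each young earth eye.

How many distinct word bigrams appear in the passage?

19

27 tokens → 26 bigram windows in total.
Repeated bigrams (each contributes count−1 duplicates):
  had each: 4
  each earth: 2
  each had: 2
  each young: 2
  had rope: 2
7 duplicate windows → 26 − 7 = 19 distinct.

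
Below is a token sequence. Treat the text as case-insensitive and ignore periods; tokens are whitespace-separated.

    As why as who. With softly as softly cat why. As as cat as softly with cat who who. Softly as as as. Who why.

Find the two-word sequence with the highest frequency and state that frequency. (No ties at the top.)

Bigram frequencies (highest first):
  as as: 3
  why as: 2
  as who: 2
  softly as: 2
  as softly: 2
  as why: 1
  … (12 more, each ≤ 1)

"as as", 3 times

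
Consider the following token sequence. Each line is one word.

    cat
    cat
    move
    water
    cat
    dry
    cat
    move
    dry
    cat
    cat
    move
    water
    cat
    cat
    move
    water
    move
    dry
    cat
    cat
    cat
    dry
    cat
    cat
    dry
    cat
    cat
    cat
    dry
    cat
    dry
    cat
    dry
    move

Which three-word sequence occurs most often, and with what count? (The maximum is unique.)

Trigram frequencies (highest first):
  cat dry cat: 5
  dry cat cat: 4
  cat cat move: 3
  cat move water: 3
  cat cat dry: 3
  move water cat: 2
  … (10 more, each ≤ 2)

"cat dry cat", 5 times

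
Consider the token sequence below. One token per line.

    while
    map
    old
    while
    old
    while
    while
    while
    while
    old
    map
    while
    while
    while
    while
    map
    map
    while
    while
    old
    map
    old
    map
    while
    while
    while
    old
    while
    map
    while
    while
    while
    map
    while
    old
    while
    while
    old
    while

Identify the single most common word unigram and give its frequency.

"while", 23 times

Unigram frequencies (highest first):
  while: 23
  map: 8
  old: 8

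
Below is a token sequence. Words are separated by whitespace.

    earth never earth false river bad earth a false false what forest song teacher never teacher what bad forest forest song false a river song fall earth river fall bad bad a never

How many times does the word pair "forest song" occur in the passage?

2

Scanning the 32 overlapping bigram windows for "forest song":
  position 12–13: forest song
  position 20–21: forest song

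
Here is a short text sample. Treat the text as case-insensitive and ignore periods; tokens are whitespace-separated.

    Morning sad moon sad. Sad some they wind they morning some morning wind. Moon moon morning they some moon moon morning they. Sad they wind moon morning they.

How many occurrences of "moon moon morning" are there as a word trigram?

2

Scanning the 26 overlapping trigram windows for "moon moon morning":
  position 14–16: moon moon morning
  position 19–21: moon moon morning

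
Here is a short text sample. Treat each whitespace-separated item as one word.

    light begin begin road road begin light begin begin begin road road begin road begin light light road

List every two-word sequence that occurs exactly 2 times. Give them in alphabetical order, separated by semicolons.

Bigram counts meeting the condition (exactly 2 times):
  begin light: 2
  light begin: 2
  road road: 2

begin light; light begin; road road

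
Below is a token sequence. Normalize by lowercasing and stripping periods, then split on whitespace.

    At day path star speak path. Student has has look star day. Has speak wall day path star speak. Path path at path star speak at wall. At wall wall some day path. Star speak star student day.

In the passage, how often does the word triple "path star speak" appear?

Scanning the 36 overlapping trigram windows for "path star speak":
  position 3–5: path star speak
  position 17–19: path star speak
  position 23–25: path star speak
  position 33–35: path star speak

4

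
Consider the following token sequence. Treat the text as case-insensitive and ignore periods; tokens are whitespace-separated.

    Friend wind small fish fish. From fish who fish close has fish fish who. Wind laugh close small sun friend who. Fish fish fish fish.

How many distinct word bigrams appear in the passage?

25 tokens → 24 bigram windows in total.
Repeated bigrams (each contributes count−1 duplicates):
  fish fish: 5
  fish who: 2
  who fish: 2
6 duplicate windows → 24 − 6 = 18 distinct.

18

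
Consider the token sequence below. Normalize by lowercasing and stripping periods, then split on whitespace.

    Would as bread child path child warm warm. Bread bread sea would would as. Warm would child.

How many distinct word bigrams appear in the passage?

15

17 tokens → 16 bigram windows in total.
Repeated bigrams (each contributes count−1 duplicates):
  would as: 2
1 duplicate windows → 16 − 1 = 15 distinct.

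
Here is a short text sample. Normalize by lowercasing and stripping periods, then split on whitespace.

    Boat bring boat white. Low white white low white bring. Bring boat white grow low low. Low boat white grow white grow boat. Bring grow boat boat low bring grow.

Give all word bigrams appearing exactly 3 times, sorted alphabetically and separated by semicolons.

boat white; white grow

Bigram counts meeting the condition (exactly 3 times):
  boat white: 3
  white grow: 3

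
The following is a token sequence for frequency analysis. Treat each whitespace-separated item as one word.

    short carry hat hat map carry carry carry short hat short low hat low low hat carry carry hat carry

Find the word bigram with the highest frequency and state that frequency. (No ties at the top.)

Bigram frequencies (highest first):
  carry carry: 3
  carry hat: 2
  low hat: 2
  hat carry: 2
  short carry: 1
  hat hat: 1
  … (8 more, each ≤ 1)

"carry carry", 3 times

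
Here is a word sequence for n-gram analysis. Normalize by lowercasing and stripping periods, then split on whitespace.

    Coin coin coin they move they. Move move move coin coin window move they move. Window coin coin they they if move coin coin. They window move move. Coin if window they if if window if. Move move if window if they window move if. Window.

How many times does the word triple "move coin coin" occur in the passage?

2

Scanning the 44 overlapping trigram windows for "move coin coin":
  position 9–11: move coin coin
  position 22–24: move coin coin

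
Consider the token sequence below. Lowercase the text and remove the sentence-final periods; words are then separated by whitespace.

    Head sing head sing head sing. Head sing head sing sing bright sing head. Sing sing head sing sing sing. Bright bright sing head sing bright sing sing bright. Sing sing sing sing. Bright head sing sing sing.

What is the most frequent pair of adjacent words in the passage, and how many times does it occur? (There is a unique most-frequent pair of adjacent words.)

Bigram frequencies (highest first):
  sing sing: 10
  head sing: 9
  sing head: 7
  sing bright: 5
  bright sing: 4
  bright bright: 1
  … (1 more, each ≤ 1)

"sing sing", 10 times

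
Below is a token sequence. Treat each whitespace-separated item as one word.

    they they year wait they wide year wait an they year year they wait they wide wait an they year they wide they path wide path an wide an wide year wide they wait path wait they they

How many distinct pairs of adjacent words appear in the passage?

22

38 tokens → 37 bigram windows in total.
Repeated bigrams (each contributes count−1 duplicates):
  they wide: 3
  they year: 3
  wait they: 3
  an they: 2
  an wide: 2
  they they: 2
  they wait: 2
  wait an: 2
  … (4 more repeated)
15 duplicate windows → 37 − 15 = 22 distinct.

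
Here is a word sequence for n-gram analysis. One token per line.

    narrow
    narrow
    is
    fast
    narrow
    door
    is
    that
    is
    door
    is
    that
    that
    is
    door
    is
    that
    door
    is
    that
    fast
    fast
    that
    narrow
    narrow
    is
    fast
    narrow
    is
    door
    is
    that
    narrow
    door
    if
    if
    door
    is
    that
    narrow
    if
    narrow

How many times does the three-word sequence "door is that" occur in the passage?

6

Scanning the 40 overlapping trigram windows for "door is that":
  position 6–8: door is that
  position 10–12: door is that
  position 15–17: door is that
  position 18–20: door is that
  position 30–32: door is that
  position 37–39: door is that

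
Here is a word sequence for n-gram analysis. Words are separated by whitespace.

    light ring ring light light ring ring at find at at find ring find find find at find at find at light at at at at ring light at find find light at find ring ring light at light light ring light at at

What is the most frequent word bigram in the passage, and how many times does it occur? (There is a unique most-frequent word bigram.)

Bigram frequencies (highest first):
  at find: 6
  at at: 5
  light at: 5
  ring light: 4
  find at: 4
  light ring: 3
  … (9 more, each ≤ 3)

"at find", 6 times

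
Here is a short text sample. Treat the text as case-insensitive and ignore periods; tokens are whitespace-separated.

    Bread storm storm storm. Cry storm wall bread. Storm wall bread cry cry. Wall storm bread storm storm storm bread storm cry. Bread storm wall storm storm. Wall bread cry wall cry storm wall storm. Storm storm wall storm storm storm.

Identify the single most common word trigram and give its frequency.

Trigram frequencies (highest first):
  storm storm storm: 4
  storm wall bread: 3
  storm wall storm: 3
  wall storm storm: 3
  bread storm storm: 2
  cry storm wall: 2
  … (18 more, each ≤ 2)

"storm storm storm", 4 times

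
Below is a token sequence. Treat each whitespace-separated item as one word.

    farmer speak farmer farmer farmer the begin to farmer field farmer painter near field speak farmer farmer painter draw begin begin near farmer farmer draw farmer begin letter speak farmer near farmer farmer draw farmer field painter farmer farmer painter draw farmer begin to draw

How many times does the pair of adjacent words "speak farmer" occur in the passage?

3

Scanning the 44 overlapping bigram windows for "speak farmer":
  position 2–3: speak farmer
  position 15–16: speak farmer
  position 29–30: speak farmer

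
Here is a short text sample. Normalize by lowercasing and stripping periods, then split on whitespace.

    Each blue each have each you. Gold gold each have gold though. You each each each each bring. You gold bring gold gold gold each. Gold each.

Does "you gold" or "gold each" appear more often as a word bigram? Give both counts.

"gold each" (3 vs 2)

"you gold": 2 occurrences
"gold each": 3 occurrences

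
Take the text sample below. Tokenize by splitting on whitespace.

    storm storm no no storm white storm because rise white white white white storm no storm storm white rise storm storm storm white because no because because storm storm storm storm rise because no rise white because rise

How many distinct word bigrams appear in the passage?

38 tokens → 37 bigram windows in total.
Repeated bigrams (each contributes count−1 duplicates):
  storm storm: 7
  storm white: 3
  white white: 3
  because no: 2
  because rise: 2
  no storm: 2
  rise white: 2
  storm no: 2
  … (2 more repeated)
17 duplicate windows → 37 − 17 = 20 distinct.

20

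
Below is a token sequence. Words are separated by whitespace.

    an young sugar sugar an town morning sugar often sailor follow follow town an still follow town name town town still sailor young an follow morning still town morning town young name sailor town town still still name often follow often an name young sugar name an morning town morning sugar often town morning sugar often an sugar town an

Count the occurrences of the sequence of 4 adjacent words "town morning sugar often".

3

Scanning the 57 overlapping 4-gram windows for "town morning sugar often":
  position 6–9: town morning sugar often
  position 49–52: town morning sugar often
  position 53–56: town morning sugar often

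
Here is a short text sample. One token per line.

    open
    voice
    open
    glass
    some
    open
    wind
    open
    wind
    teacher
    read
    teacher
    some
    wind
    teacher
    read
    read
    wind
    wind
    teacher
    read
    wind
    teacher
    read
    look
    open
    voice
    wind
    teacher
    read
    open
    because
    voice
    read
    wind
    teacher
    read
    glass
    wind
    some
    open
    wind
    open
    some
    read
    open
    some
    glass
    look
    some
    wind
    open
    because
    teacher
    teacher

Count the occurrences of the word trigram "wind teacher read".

Scanning the 53 overlapping trigram windows for "wind teacher read":
  position 9–11: wind teacher read
  position 14–16: wind teacher read
  position 19–21: wind teacher read
  position 22–24: wind teacher read
  position 28–30: wind teacher read
  position 35–37: wind teacher read

6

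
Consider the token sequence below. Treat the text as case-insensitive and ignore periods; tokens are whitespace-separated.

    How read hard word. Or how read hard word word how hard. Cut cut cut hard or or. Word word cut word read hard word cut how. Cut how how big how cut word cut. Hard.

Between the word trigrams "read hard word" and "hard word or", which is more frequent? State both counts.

"read hard word" (3 vs 1)

"read hard word": 3 occurrences
"hard word or": 1 occurrence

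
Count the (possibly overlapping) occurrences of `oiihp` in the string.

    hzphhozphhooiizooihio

0

Sliding a length-5 window over the 21 characters (17 positions):
  (no match at any position)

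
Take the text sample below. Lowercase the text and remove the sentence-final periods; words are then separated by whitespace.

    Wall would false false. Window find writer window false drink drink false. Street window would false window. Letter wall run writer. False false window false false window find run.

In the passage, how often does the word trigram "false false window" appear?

Scanning the 27 overlapping trigram windows for "false false window":
  position 3–5: false false window
  position 22–24: false false window
  position 25–27: false false window

3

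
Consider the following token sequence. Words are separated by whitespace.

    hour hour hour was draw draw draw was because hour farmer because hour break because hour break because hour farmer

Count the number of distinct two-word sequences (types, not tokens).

20 tokens → 19 bigram windows in total.
Repeated bigrams (each contributes count−1 duplicates):
  because hour: 4
  break because: 2
  draw draw: 2
  hour break: 2
  hour farmer: 2
  hour hour: 2
8 duplicate windows → 19 − 8 = 11 distinct.

11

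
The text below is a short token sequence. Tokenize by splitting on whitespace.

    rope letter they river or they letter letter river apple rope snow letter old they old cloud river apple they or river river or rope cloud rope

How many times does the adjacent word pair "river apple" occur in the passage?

2

Scanning the 26 overlapping bigram windows for "river apple":
  position 9–10: river apple
  position 18–19: river apple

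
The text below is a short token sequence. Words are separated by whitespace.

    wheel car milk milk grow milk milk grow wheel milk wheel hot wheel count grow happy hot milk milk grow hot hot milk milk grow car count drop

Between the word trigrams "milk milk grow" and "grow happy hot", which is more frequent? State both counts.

"milk milk grow" (4 vs 1)

"milk milk grow": 4 occurrences
"grow happy hot": 1 occurrence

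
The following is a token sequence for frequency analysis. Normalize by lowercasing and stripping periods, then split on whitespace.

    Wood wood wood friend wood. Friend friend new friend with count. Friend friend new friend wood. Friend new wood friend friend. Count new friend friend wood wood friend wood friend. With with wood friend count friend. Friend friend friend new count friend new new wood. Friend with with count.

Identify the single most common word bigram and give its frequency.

"wood friend", 8 times

Bigram frequencies (highest first):
  wood friend: 8
  friend friend: 7
  friend new: 5
  friend wood: 4
  wood wood: 3
  new friend: 3
  … (10 more, each ≤ 3)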